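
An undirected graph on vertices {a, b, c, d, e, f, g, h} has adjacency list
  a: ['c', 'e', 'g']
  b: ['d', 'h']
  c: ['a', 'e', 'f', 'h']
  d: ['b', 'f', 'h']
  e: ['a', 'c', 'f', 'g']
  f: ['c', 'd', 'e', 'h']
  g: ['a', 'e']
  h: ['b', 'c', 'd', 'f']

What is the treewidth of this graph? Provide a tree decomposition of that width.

Treewidth 2.
One such decomposition:
Bags: B1 = {c, e, f}  B2 = {a, c, e}  B3 = {c, f, h}  B4 = {d, f, h}  B5 = {a, e, g}  B6 = {b, d, h}
Tree: B1–B2, B1–B3, B3–B4, B2–B5, B4–B6

Every bag has size at most 3, so the width is 3 − 1 = 2 and tw(G) ≤ 2. For the lower bound, the 3 vertices {a, e, g} are pairwise adjacent, and any tree decomposition puts a clique entirely inside one bag — forcing width ≥ 2. The upper and lower bounds meet at 2, so that is the treewidth.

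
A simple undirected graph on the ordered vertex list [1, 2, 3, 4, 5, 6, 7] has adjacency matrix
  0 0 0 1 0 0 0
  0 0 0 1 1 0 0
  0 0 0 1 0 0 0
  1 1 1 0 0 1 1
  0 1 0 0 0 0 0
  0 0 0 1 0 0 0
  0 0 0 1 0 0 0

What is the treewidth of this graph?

1

A width-1 tree decomposition is:
Bags: B1 = {3, 4}  B2 = {2, 4}  B3 = {2, 5}  B4 = {4, 7}  B5 = {1, 4}  B6 = {4, 6}
Tree: B1–B2, B2–B3, B1–B4, B2–B5, B4–B6
Every bag has size at most 2, so the width is 2 − 1 = 1 and tw(G) ≤ 1. Since G has at least one edge (e.g. 3–4), it is not an edgeless graph, so tw(G) ≥ 1. Therefore the treewidth is 1.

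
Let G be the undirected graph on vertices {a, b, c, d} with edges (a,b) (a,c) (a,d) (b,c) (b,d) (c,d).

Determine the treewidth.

3

A width-3 tree decomposition is:
Bags: B1 = {a, b, c, d}
Tree: (single bag)
A single bag containing all 4 vertices is trivially a valid decomposition of width 3. For the lower bound, the 4 vertices {a, b, c, d} are pairwise adjacent, and any tree decomposition puts a clique entirely inside one bag — forcing width ≥ 3. The upper and lower bounds meet at 3, so that is the treewidth.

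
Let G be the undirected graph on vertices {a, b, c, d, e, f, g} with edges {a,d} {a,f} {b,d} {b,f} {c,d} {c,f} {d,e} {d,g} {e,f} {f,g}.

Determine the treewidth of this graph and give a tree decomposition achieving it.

Treewidth 2.
One optimal decomposition is:
Bags: B1 = {d, e, f}  B2 = {b, d, f}  B3 = {a, d, f}  B4 = {c, d, f}  B5 = {d, f, g}
Tree: B1–B2, B2–B3, B3–B4, B4–B5

Each bag holds 3 vertices, so the decomposition has width 2, which upper-bounds the treewidth. For the lower bound, G contains the cycle d–e–f–b–d, so G is not a forest; only forests have treewidth ≤ 1, hence tw(G) ≥ 2. The upper and lower bounds meet at 2, so that is the treewidth.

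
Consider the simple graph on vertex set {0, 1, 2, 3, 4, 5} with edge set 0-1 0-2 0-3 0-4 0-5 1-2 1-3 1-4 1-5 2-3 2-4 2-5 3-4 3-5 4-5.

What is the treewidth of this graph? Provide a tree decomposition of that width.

A single bag containing all 6 vertices is trivially a valid decomposition of width 5. Conversely, {0, 1, 2, 3, 4, 5} is a clique of size 6, and the vertices of any clique must share a bag in every tree decomposition; so some bag has ≥ 6 vertices and tw(G) ≥ 5. The upper and lower bounds meet at 5, so that is the treewidth.

Treewidth 5.
One optimal decomposition is:
Bags: B1 = {0, 1, 2, 3, 4, 5}
Tree: (single bag)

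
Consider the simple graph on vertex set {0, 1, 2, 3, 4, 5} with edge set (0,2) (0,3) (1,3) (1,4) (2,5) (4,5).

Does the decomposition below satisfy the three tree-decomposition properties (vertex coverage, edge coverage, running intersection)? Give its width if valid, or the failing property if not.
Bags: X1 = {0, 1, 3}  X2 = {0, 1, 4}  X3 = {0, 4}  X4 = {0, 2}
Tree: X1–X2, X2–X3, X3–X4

A tree decomposition must satisfy three properties: every vertex lies in some bag; for every edge, both endpoints lie together in some bag; and for every vertex, the bags containing it form a connected subtree. Here vertex 5 appears in no bag, so the decomposition is invalid.

No — vertex 5 appears in no bag.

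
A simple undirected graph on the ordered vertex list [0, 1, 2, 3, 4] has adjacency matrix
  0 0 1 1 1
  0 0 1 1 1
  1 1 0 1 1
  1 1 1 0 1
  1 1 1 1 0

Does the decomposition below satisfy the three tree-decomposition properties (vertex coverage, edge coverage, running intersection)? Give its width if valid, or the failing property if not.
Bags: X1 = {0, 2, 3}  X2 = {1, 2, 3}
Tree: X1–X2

A tree decomposition must satisfy three properties: every vertex lies in some bag; for every edge, both endpoints lie together in some bag; and for every vertex, the bags containing it form a connected subtree. Here vertex 4 appears in no bag, so the decomposition is invalid.

No — vertex 4 appears in no bag.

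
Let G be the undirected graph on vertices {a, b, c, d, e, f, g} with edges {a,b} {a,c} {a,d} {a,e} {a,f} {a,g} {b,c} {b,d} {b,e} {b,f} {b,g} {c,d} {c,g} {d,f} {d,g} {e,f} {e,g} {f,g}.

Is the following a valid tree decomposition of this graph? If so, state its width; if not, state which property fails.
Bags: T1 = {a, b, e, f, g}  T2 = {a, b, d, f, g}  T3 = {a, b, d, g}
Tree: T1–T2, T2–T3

A tree decomposition must satisfy three properties: every vertex lies in some bag; for every edge, both endpoints lie together in some bag; and for every vertex, the bags containing it form a connected subtree. Here vertex c appears in no bag, so the decomposition is invalid.

No — vertex c appears in no bag.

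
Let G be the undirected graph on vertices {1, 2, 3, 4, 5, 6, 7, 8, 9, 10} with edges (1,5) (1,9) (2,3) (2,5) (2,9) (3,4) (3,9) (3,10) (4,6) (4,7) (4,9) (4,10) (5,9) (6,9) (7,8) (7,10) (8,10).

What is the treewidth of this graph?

2

A width-2 tree decomposition is:
Bags: B1 = {2, 3, 9}  B2 = {2, 5, 9}  B3 = {3, 4, 9}  B4 = {3, 4, 10}  B5 = {1, 5, 9}  B6 = {4, 6, 9}  B7 = {4, 7, 10}  B8 = {7, 8, 10}
Tree: B1–B2, B1–B3, B3–B4, B2–B5, B3–B6, B4–B7, B7–B8
The largest bag has 3 vertices, giving width 2; this decomposition certifies tw(G) ≤ 2. On the other hand G contains the 3-clique {7, 8, 10}. A clique must lie in a single bag of any decomposition, so no decomposition can have width below 2. Hence tw(G) = 2 exactly.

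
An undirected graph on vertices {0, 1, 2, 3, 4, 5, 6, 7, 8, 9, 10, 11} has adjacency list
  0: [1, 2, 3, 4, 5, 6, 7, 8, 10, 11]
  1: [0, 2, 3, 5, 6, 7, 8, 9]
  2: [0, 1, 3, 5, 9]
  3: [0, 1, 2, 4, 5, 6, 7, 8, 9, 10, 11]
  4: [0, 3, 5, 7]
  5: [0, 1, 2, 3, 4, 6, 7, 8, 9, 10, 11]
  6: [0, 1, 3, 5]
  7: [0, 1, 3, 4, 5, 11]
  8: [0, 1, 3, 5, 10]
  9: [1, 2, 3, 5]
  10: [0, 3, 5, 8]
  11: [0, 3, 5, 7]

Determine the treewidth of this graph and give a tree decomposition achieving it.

Treewidth 4.
One such decomposition:
Bags: B1 = {0, 1, 2, 3, 5}  B2 = {0, 1, 3, 5, 7}  B3 = {0, 3, 5, 7, 11}  B4 = {0, 1, 3, 5, 8}  B5 = {0, 1, 3, 5, 6}  B6 = {1, 2, 3, 5, 9}  B7 = {0, 3, 4, 5, 7}  B8 = {0, 3, 5, 8, 10}
Tree: B1–B2, B2–B3, B1–B4, B1–B5, B1–B6, B2–B7, B4–B8

Each bag holds 5 vertices, so the decomposition has width 4, which upper-bounds the treewidth. On the other hand G contains the 5-clique {0, 1, 3, 5, 8}. A clique must lie in a single bag of any decomposition, so no decomposition can have width below 4. Hence tw(G) = 4 exactly.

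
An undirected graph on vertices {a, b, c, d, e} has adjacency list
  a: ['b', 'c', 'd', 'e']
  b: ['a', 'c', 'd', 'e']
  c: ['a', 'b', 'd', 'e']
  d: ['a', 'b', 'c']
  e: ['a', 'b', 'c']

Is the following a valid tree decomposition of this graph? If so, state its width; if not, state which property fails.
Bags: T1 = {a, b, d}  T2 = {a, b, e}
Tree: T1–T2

No — vertex c appears in no bag.

A tree decomposition must satisfy three properties: every vertex lies in some bag; for every edge, both endpoints lie together in some bag; and for every vertex, the bags containing it form a connected subtree. Here vertex c appears in no bag, so the decomposition is invalid.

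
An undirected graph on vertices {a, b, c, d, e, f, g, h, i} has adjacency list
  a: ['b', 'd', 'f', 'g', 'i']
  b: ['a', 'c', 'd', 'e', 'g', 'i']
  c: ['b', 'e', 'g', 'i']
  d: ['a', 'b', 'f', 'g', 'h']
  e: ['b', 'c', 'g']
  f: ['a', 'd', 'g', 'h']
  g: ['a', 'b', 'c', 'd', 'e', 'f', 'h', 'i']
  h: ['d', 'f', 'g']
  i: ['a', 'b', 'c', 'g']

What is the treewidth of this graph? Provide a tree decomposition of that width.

The largest bag has 4 vertices, giving width 3; this decomposition certifies tw(G) ≤ 3. For the lower bound, the 4 vertices {d, f, g, h} are pairwise adjacent, and any tree decomposition puts a clique entirely inside one bag — forcing width ≥ 3. Hence tw(G) = 3 exactly.

Treewidth 3.
Bags: B1 = {a, d, f, g}  B2 = {d, f, g, h}  B3 = {a, b, d, g}  B4 = {a, b, g, i}  B5 = {b, c, g, i}  B6 = {b, c, e, g}
Tree: B1–B2, B1–B3, B3–B4, B4–B5, B5–B6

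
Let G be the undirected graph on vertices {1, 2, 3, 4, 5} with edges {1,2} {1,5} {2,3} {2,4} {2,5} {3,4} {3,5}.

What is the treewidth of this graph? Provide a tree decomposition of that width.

Treewidth 2.
Bags: B1 = {1, 2, 5}  B2 = {2, 3, 5}  B3 = {2, 3, 4}
Tree: B1–B2, B2–B3

Each bag holds 3 vertices, so the decomposition has width 2, which upper-bounds the treewidth. For the lower bound, the 3 vertices {1, 2, 5} are pairwise adjacent, and any tree decomposition puts a clique entirely inside one bag — forcing width ≥ 2. Hence tw(G) = 2 exactly.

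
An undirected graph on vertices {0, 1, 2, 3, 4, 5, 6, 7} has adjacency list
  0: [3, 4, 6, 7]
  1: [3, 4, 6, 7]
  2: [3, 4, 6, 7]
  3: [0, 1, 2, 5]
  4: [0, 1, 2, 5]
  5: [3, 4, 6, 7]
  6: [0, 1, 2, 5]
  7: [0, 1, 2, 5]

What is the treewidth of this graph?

4

A width-4 tree decomposition is:
Bags: B1 = {3, 4, 5, 6, 7}  B2 = {2, 3, 4, 6, 7}  B3 = {0, 3, 4, 6, 7}  B4 = {1, 3, 4, 6, 7}
Tree: B1–B2, B2–B3, B3–B4
The largest bag has 5 vertices, giving width 4; this decomposition certifies tw(G) ≤ 4. For the lower bound: the 5 vertex sets {4,5}, {2,7}, {0,6}, {3}, {1} are disjoint, each induces a connected subgraph, and every pair is joined by at least one edge of G. Contracting each set to a single vertex therefore yields K_{5} as a minor, and since treewidth is minor-monotone, tw(G) ≥ tw(K_{5}) = 4. Therefore the treewidth is 4.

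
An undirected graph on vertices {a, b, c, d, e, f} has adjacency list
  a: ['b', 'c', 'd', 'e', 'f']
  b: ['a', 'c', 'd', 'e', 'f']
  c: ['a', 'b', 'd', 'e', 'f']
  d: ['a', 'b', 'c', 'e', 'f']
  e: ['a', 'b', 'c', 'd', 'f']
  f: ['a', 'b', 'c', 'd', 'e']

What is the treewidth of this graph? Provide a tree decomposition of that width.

A single bag containing all 6 vertices is trivially a valid decomposition of width 5. On the other hand G contains the 6-clique {a, b, c, d, e, f}. A clique must lie in a single bag of any decomposition, so no decomposition can have width below 5. Hence tw(G) = 5 exactly.

Treewidth 5.
One optimal decomposition is:
Bags: B1 = {a, b, c, d, e, f}
Tree: (single bag)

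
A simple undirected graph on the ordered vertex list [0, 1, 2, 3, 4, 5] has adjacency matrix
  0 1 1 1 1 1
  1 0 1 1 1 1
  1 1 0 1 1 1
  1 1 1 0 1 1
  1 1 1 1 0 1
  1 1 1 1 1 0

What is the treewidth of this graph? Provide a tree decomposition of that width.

A single bag containing all 6 vertices is trivially a valid decomposition of width 5. Conversely, {0, 1, 2, 3, 4, 5} is a clique of size 6, and the vertices of any clique must share a bag in every tree decomposition; so some bag has ≥ 6 vertices and tw(G) ≥ 5. Hence tw(G) = 5 exactly.

Treewidth 5.
One optimal decomposition is:
Bags: B1 = {0, 1, 2, 3, 4, 5}
Tree: (single bag)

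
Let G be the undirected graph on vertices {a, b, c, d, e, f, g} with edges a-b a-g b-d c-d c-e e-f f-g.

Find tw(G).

A width-2 tree decomposition is:
Bags: B1 = {a, f, g}  B2 = {a, b, f}  B3 = {b, d, f}  B4 = {c, d, f}  B5 = {c, e, f}
Tree: B1–B2, B2–B3, B3–B4, B4–B5
Every bag has size at most 3, so the width is 3 − 1 = 2 and tw(G) ≤ 2. The edges f–g–a–b–d–c–e–f form a cycle, so G is not a tree and its treewidth is at least 2. Combining the bounds, tw(G) = 2.

2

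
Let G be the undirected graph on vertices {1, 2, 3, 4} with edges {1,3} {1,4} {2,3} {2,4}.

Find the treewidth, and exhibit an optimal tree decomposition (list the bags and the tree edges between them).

Each bag holds 3 vertices, so the decomposition has width 2, which upper-bounds the treewidth. For the lower bound, G contains the cycle 2–4–1–3–2, so G is not a forest; only forests have treewidth ≤ 1, hence tw(G) ≥ 2. Therefore the treewidth is 2.

Treewidth 2.
One such decomposition:
Bags: B1 = {1, 2, 4}  B2 = {1, 2, 3}
Tree: B1–B2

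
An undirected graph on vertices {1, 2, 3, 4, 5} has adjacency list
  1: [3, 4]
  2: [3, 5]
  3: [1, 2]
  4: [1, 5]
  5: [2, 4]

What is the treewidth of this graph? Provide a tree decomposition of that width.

Treewidth 2.
One such decomposition:
Bags: B1 = {2, 4, 5}  B2 = {2, 3, 4}  B3 = {1, 3, 4}
Tree: B1–B2, B2–B3

Every bag has size at most 3, so the width is 3 − 1 = 2 and tw(G) ≤ 2. For the lower bound, G contains the cycle 4–5–2–3–1–4, so G is not a forest; only forests have treewidth ≤ 1, hence tw(G) ≥ 2. Combining the bounds, tw(G) = 2.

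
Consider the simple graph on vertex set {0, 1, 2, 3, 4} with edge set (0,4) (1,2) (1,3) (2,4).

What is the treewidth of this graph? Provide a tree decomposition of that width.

The largest bag has 2 vertices, giving width 1; this decomposition certifies tw(G) ≤ 1. Any graph with an edge has treewidth ≥ 1, and G has the edge 0–4. Hence tw(G) = 1 exactly.

Treewidth 1.
One such decomposition:
Bags: B1 = {0, 4}  B2 = {2, 4}  B3 = {1, 2}  B4 = {1, 3}
Tree: B1–B2, B2–B3, B3–B4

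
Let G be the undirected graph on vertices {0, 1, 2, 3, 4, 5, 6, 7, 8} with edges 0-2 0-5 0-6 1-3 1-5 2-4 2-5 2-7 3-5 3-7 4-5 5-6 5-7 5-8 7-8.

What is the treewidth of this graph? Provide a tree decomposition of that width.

The largest bag has 3 vertices, giving width 2; this decomposition certifies tw(G) ≤ 2. Conversely, {1, 3, 5} is a clique of size 3, and the vertices of any clique must share a bag in every tree decomposition; so some bag has ≥ 3 vertices and tw(G) ≥ 2. Combining the bounds, tw(G) = 2.

Treewidth 2.
One optimal decomposition is:
Bags: B1 = {0, 5, 6}  B2 = {0, 2, 5}  B3 = {2, 4, 5}  B4 = {2, 5, 7}  B5 = {3, 5, 7}  B6 = {1, 3, 5}  B7 = {5, 7, 8}
Tree: B1–B2, B2–B3, B3–B4, B4–B5, B5–B6, B5–B7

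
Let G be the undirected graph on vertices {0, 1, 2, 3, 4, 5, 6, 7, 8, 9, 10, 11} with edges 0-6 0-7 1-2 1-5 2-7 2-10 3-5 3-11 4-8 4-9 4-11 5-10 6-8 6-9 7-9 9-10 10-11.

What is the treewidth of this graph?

A width-3 tree decomposition is:
Bags: B1 = {1, 3, 5, 11}  B2 = {1, 5, 10, 11}  B3 = {1, 2, 10, 11}  B4 = {2, 4, 10, 11}  B5 = {2, 4, 9, 10}  B6 = {2, 4, 7, 9}  B7 = {4, 7, 8, 9}  B8 = {6, 7, 8, 9}  B9 = {0, 6, 7, 8}
Tree: B1–B2, B2–B3, B3–B4, B4–B5, B5–B6, B6–B7, B7–B8, B8–B9
Each bag holds 4 vertices, so the decomposition has width 3, which upper-bounds the treewidth. For the lower bound: the 4 vertex sets {1,3,5}, {11}, {10}, {2,4,7,9} are disjoint, each induces a connected subgraph, and every pair is joined by at least one edge of G. Contracting each set to a single vertex therefore yields K_{4} as a minor, and since treewidth is minor-monotone, tw(G) ≥ tw(K_{4}) = 3. Combining the bounds, tw(G) = 3.

3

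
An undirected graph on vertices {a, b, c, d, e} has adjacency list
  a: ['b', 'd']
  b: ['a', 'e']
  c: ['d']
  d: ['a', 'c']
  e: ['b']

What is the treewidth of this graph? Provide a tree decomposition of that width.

Treewidth 1.
One optimal decomposition is:
Bags: B1 = {c, d}  B2 = {a, d}  B3 = {a, b}  B4 = {b, e}
Tree: B1–B2, B2–B3, B3–B4

Each bag holds 2 vertices, so the decomposition has width 1, which upper-bounds the treewidth. Any graph with an edge has treewidth ≥ 1, and G has the edge c–d. The upper and lower bounds meet at 1, so that is the treewidth.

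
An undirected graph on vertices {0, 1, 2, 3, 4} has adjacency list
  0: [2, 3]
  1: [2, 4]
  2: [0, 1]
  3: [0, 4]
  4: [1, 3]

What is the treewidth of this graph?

A width-2 tree decomposition is:
Bags: B1 = {1, 2, 4}  B2 = {0, 2, 4}  B3 = {0, 3, 4}
Tree: B1–B2, B2–B3
Every bag has size at most 3, so the width is 3 − 1 = 2 and tw(G) ≤ 2. The edges 4–1–2–0–3–4 form a cycle, so G is not a tree and its treewidth is at least 2. Therefore the treewidth is 2.

2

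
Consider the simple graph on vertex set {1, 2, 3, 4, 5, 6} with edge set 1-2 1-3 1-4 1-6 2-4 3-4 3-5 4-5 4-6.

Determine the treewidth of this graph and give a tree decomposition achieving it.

Treewidth 2.
Bags: B1 = {1, 2, 4}  B2 = {1, 3, 4}  B3 = {3, 4, 5}  B4 = {1, 4, 6}
Tree: B1–B2, B2–B3, B2–B4

Every bag has size at most 3, so the width is 3 − 1 = 2 and tw(G) ≤ 2. Conversely, {1, 2, 4} is a clique of size 3, and the vertices of any clique must share a bag in every tree decomposition; so some bag has ≥ 3 vertices and tw(G) ≥ 2. The upper and lower bounds meet at 2, so that is the treewidth.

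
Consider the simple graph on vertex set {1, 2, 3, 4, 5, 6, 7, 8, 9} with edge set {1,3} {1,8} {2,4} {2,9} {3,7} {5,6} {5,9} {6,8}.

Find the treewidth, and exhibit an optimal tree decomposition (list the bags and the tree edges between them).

Treewidth 1.
One optimal decomposition is:
Bags: B1 = {2, 4}  B2 = {2, 9}  B3 = {5, 9}  B4 = {5, 6}  B5 = {6, 8}  B6 = {1, 8}  B7 = {1, 3}  B8 = {3, 7}
Tree: B1–B2, B2–B3, B3–B4, B4–B5, B5–B6, B6–B7, B7–B8

Every bag has size at most 2, so the width is 2 − 1 = 1 and tw(G) ≤ 1. Any graph with an edge has treewidth ≥ 1, and G has the edge 4–2. Combining the bounds, tw(G) = 1.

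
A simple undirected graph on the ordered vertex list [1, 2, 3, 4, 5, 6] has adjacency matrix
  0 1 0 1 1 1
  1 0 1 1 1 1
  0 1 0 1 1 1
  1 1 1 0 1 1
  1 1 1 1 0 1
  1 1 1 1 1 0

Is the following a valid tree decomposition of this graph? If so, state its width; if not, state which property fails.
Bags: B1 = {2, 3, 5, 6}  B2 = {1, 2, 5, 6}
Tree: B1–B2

No — vertex 4 appears in no bag.

A tree decomposition must satisfy three properties: every vertex lies in some bag; for every edge, both endpoints lie together in some bag; and for every vertex, the bags containing it form a connected subtree. Here vertex 4 appears in no bag, so the decomposition is invalid.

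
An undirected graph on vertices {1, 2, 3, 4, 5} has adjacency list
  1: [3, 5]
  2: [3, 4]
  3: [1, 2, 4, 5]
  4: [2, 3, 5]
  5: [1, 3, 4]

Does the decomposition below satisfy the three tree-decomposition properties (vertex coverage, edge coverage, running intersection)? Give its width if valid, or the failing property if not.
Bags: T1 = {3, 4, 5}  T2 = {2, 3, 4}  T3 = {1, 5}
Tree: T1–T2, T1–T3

No — edge (3,1) lies in no bag.

A tree decomposition must satisfy three properties: every vertex lies in some bag; for every edge, both endpoints lie together in some bag; and for every vertex, the bags containing it form a connected subtree. Here edge (3,1) lies in no bag, so the decomposition is invalid.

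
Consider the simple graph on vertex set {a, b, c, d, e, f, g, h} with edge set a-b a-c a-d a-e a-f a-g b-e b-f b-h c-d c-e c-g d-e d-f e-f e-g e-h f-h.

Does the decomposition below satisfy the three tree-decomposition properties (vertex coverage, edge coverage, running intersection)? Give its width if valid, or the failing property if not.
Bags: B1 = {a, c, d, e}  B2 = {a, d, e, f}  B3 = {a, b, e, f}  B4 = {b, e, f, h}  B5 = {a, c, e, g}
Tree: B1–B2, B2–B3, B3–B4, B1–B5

Checking the three conditions: (i) the bags cover all of {a, b, c, d, e, f, g, h}; (ii) for each edge, some bag contains both endpoints; (iii) the bags containing any fixed vertex form a subtree. All hold, so the decomposition is valid with width 4 − 1 = 3.

Yes; width 3.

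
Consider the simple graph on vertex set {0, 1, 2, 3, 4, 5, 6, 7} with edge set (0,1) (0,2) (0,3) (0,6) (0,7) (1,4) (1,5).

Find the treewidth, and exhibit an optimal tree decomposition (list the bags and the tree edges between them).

Treewidth 1.
One such decomposition:
Bags: B1 = {0, 3}  B2 = {0, 1}  B3 = {0, 7}  B4 = {1, 4}  B5 = {0, 2}  B6 = {0, 6}  B7 = {1, 5}
Tree: B1–B2, B2–B3, B2–B4, B1–B5, B2–B6, B4–B7

Every bag has size at most 2, so the width is 2 − 1 = 1 and tw(G) ≤ 1. G has an edge, so its treewidth is at least 1. Hence tw(G) = 1 exactly.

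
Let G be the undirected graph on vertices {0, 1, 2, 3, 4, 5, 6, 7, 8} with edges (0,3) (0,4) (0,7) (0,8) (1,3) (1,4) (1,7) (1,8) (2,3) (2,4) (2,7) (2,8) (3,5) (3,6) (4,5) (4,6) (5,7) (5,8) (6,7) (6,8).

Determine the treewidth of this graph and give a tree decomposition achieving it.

Every bag has size at most 5, so the width is 5 − 1 = 4 and tw(G) ≤ 4. For the lower bound: the 5 vertex sets {0,3}, {6,8}, {1,7}, {4}, {2} are disjoint, each induces a connected subgraph, and every pair is joined by at least one edge of G. Contracting each set to a single vertex therefore yields K_{5} as a minor, and since treewidth is minor-monotone, tw(G) ≥ tw(K_{5}) = 4. The upper and lower bounds meet at 4, so that is the treewidth.

Treewidth 4.
One such decomposition:
Bags: B1 = {0, 3, 4, 7, 8}  B2 = {3, 4, 6, 7, 8}  B3 = {1, 3, 4, 7, 8}  B4 = {2, 3, 4, 7, 8}  B5 = {3, 4, 5, 7, 8}
Tree: B1–B2, B2–B3, B3–B4, B4–B5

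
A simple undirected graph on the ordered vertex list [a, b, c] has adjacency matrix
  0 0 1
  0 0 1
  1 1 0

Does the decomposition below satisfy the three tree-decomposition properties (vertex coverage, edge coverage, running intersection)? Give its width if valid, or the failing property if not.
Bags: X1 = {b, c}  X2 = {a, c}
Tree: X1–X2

Vertex coverage: the bags together contain {a, b, c}, the full vertex set. Edge coverage: each edge of G has both endpoints in at least one bag. Running intersection: for every vertex, the bags containing it form a connected subtree. All three properties hold, so this is a valid tree decomposition of width max|bag| − 1 = 1, and hence tw(G) ≤ 1.

Yes; width 1.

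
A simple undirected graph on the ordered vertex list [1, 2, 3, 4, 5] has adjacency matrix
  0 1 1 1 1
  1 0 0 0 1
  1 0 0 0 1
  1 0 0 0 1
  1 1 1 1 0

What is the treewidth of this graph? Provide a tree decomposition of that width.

Treewidth 2.
One such decomposition:
Bags: B1 = {1, 2, 5}  B2 = {1, 4, 5}  B3 = {1, 3, 5}
Tree: B1–B2, B1–B3

Each bag holds 3 vertices, so the decomposition has width 2, which upper-bounds the treewidth. On the other hand G contains the 3-clique {1, 2, 5}. A clique must lie in a single bag of any decomposition, so no decomposition can have width below 2. The upper and lower bounds meet at 2, so that is the treewidth.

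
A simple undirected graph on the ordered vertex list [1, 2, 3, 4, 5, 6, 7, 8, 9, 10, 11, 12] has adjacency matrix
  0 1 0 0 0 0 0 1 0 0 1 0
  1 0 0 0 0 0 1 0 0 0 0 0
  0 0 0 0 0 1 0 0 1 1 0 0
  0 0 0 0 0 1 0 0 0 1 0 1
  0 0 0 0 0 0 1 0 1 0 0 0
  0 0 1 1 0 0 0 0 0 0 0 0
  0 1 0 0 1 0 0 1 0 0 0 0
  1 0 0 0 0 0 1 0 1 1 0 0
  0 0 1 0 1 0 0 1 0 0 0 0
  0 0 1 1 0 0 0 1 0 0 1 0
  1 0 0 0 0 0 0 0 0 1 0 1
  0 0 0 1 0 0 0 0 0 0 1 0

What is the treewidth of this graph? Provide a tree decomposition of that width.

Treewidth 3.
Bags: B1 = {2, 5, 7, 9}  B2 = {2, 7, 8, 9}  B3 = {1, 2, 8, 9}  B4 = {1, 3, 8, 9}  B5 = {1, 3, 8, 10}  B6 = {1, 3, 10, 11}  B7 = {3, 6, 10, 11}  B8 = {4, 6, 10, 11}  B9 = {4, 6, 11, 12}
Tree: B1–B2, B2–B3, B3–B4, B4–B5, B5–B6, B6–B7, B7–B8, B8–B9

The largest bag has 4 vertices, giving width 3; this decomposition certifies tw(G) ≤ 3. For the lower bound: the 4 vertex sets {2,5,7}, {9}, {8}, {1,3,10,11} are disjoint, each induces a connected subgraph, and every pair is joined by at least one edge of G. Contracting each set to a single vertex therefore yields K_{4} as a minor, and since treewidth is minor-monotone, tw(G) ≥ tw(K_{4}) = 3. Combining the bounds, tw(G) = 3.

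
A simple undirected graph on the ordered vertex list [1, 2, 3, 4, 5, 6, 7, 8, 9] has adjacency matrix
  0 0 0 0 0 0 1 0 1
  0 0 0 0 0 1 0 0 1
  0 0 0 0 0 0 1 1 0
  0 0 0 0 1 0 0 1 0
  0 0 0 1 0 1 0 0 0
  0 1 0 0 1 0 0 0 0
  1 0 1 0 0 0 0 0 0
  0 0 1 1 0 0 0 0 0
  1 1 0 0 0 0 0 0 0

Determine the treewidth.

2

A width-2 tree decomposition is:
Bags: B1 = {1, 2, 9}  B2 = {1, 2, 7}  B3 = {2, 3, 7}  B4 = {2, 3, 8}  B5 = {2, 4, 8}  B6 = {2, 4, 5}  B7 = {2, 5, 6}
Tree: B1–B2, B2–B3, B3–B4, B4–B5, B5–B6, B6–B7
The largest bag has 3 vertices, giving width 2; this decomposition certifies tw(G) ≤ 2. For the lower bound, G contains the cycle 2–9–1–7–3–8–4–5–6–2, so G is not a forest; only forests have treewidth ≤ 1, hence tw(G) ≥ 2. The upper and lower bounds meet at 2, so that is the treewidth.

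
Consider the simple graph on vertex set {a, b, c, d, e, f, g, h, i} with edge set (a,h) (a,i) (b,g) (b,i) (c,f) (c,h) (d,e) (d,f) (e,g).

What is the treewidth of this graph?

A width-2 tree decomposition is:
Bags: B1 = {a, c, h}  B2 = {a, c, i}  B3 = {b, c, i}  B4 = {b, c, g}  B5 = {c, e, g}  B6 = {c, d, e}  B7 = {c, d, f}
Tree: B1–B2, B2–B3, B3–B4, B4–B5, B5–B6, B6–B7
Each bag holds 3 vertices, so the decomposition has width 2, which upper-bounds the treewidth. Since c–h–a–i–b–g–e–d–f–c is a cycle in G, G is not acyclic. Forests are exactly the graphs of treewidth ≤ 1, so tw(G) ≥ 2. Hence tw(G) = 2 exactly.

2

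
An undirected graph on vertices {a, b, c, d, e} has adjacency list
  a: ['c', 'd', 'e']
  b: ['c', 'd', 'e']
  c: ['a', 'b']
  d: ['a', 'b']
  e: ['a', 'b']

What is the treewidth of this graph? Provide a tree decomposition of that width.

Every bag has size at most 3, so the width is 3 − 1 = 2 and tw(G) ≤ 2. For the lower bound, G contains the cycle a–d–b–e–a, so G is not a forest; only forests have treewidth ≤ 1, hence tw(G) ≥ 2. Hence tw(G) = 2 exactly.

Treewidth 2.
Bags: B1 = {a, b, d}  B2 = {a, b, e}  B3 = {a, b, c}
Tree: B1–B2, B2–B3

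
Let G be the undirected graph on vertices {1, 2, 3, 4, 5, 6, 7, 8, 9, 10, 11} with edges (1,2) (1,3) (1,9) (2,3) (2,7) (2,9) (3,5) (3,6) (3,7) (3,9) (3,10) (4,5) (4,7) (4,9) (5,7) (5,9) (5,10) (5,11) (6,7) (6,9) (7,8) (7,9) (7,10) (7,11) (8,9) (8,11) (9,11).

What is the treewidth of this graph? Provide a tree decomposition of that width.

Every bag has size at most 4, so the width is 4 − 1 = 3 and tw(G) ≤ 3. For the lower bound, the 4 vertices {1, 2, 3, 9} are pairwise adjacent, and any tree decomposition puts a clique entirely inside one bag — forcing width ≥ 3. Hence tw(G) = 3 exactly.

Treewidth 3.
Bags: B1 = {2, 3, 7, 9}  B2 = {3, 5, 7, 9}  B3 = {1, 2, 3, 9}  B4 = {4, 5, 7, 9}  B5 = {3, 5, 7, 10}  B6 = {5, 7, 9, 11}  B7 = {7, 8, 9, 11}  B8 = {3, 6, 7, 9}
Tree: B1–B2, B1–B3, B2–B4, B2–B5, B2–B6, B6–B7, B1–B8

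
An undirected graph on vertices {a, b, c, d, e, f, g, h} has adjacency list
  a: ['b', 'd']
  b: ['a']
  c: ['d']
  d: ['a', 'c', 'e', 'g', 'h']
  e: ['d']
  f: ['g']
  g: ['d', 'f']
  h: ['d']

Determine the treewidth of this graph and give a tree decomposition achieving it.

Every bag has size at most 2, so the width is 2 − 1 = 1 and tw(G) ≤ 1. Since G has at least one edge (e.g. a–d), it is not an edgeless graph, so tw(G) ≥ 1. The upper and lower bounds meet at 1, so that is the treewidth.

Treewidth 1.
One optimal decomposition is:
Bags: B1 = {a, d}  B2 = {c, d}  B3 = {d, g}  B4 = {d, h}  B5 = {f, g}  B6 = {a, b}  B7 = {d, e}
Tree: B1–B2, B2–B3, B2–B4, B3–B5, B1–B6, B4–B7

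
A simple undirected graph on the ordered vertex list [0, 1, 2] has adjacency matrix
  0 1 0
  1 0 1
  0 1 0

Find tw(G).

1

A width-1 tree decomposition is:
Bags: B1 = {1, 2}  B2 = {0, 1}
Tree: B1–B2
The largest bag has 2 vertices, giving width 1; this decomposition certifies tw(G) ≤ 1. Since G has at least one edge (e.g. 2–1), it is not an edgeless graph, so tw(G) ≥ 1. Combining the bounds, tw(G) = 1.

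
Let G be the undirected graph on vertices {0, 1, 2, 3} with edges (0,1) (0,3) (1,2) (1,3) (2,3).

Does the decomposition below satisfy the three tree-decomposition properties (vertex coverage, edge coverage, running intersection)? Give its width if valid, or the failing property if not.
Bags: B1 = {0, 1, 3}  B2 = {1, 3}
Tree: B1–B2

No — vertex 2 appears in no bag.

A tree decomposition must satisfy three properties: every vertex lies in some bag; for every edge, both endpoints lie together in some bag; and for every vertex, the bags containing it form a connected subtree. Here vertex 2 appears in no bag, so the decomposition is invalid.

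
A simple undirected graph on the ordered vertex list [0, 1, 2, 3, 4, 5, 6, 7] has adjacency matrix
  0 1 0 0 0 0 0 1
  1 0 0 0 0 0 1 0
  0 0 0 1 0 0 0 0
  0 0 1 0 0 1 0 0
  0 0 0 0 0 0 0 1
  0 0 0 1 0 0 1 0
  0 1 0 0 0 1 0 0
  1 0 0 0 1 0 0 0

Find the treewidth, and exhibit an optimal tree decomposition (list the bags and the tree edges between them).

Treewidth 1.
One optimal decomposition is:
Bags: B1 = {4, 7}  B2 = {0, 7}  B3 = {0, 1}  B4 = {1, 6}  B5 = {5, 6}  B6 = {3, 5}  B7 = {2, 3}
Tree: B1–B2, B2–B3, B3–B4, B4–B5, B5–B6, B6–B7

Every bag has size at most 2, so the width is 2 − 1 = 1 and tw(G) ≤ 1. G has an edge, so its treewidth is at least 1. Hence tw(G) = 1 exactly.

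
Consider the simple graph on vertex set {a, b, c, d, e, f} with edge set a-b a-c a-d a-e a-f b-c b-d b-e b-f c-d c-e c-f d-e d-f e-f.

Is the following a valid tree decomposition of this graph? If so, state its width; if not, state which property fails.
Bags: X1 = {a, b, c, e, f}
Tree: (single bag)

A tree decomposition must satisfy three properties: every vertex lies in some bag; for every edge, both endpoints lie together in some bag; and for every vertex, the bags containing it form a connected subtree. Here vertex d appears in no bag, so the decomposition is invalid.

No — vertex d appears in no bag.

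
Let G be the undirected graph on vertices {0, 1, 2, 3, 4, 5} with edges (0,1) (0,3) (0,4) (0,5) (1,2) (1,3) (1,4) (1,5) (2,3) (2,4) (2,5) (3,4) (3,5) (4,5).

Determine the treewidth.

4

A width-4 tree decomposition is:
Bags: B1 = {0, 1, 3, 4, 5}  B2 = {1, 2, 3, 4, 5}
Tree: B1–B2
Every bag has size at most 5, so the width is 5 − 1 = 4 and tw(G) ≤ 4. On the other hand G contains the 5-clique {0, 1, 3, 4, 5}. A clique must lie in a single bag of any decomposition, so no decomposition can have width below 4. Therefore the treewidth is 4.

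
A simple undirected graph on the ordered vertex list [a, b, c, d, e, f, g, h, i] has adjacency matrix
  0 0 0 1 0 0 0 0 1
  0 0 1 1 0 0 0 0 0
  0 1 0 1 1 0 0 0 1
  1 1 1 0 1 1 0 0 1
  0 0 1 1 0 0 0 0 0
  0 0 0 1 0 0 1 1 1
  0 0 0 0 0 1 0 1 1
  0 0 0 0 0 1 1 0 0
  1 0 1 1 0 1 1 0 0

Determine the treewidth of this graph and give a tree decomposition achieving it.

Treewidth 2.
One such decomposition:
Bags: B1 = {d, f, i}  B2 = {f, g, i}  B3 = {c, d, i}  B4 = {f, g, h}  B5 = {b, c, d}  B6 = {c, d, e}  B7 = {a, d, i}
Tree: B1–B2, B1–B3, B2–B4, B3–B5, B5–B6, B3–B7

Each bag holds 3 vertices, so the decomposition has width 2, which upper-bounds the treewidth. For the lower bound, the 3 vertices {c, d, e} are pairwise adjacent, and any tree decomposition puts a clique entirely inside one bag — forcing width ≥ 2. Therefore the treewidth is 2.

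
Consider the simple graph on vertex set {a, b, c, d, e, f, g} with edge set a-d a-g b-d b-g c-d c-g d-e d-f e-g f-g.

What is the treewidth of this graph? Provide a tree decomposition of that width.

Treewidth 2.
One optimal decomposition is:
Bags: B1 = {d, f, g}  B2 = {a, d, g}  B3 = {c, d, g}  B4 = {d, e, g}  B5 = {b, d, g}
Tree: B1–B2, B2–B3, B3–B4, B4–B5

Every bag has size at most 3, so the width is 3 − 1 = 2 and tw(G) ≤ 2. For the lower bound, G contains the cycle g–f–d–a–g, so G is not a forest; only forests have treewidth ≤ 1, hence tw(G) ≥ 2. The upper and lower bounds meet at 2, so that is the treewidth.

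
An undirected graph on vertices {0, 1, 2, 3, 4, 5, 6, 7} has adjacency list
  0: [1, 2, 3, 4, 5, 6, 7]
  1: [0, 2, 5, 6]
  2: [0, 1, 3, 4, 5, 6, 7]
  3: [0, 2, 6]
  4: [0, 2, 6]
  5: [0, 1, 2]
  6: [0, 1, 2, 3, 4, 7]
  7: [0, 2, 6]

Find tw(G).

A width-3 tree decomposition is:
Bags: B1 = {0, 1, 2, 6}  B2 = {0, 2, 6, 7}  B3 = {0, 1, 2, 5}  B4 = {0, 2, 4, 6}  B5 = {0, 2, 3, 6}
Tree: B1–B2, B1–B3, B1–B4, B4–B5
The largest bag has 4 vertices, giving width 3; this decomposition certifies tw(G) ≤ 3. Conversely, {0, 1, 2, 5} is a clique of size 4, and the vertices of any clique must share a bag in every tree decomposition; so some bag has ≥ 4 vertices and tw(G) ≥ 3. Hence tw(G) = 3 exactly.

3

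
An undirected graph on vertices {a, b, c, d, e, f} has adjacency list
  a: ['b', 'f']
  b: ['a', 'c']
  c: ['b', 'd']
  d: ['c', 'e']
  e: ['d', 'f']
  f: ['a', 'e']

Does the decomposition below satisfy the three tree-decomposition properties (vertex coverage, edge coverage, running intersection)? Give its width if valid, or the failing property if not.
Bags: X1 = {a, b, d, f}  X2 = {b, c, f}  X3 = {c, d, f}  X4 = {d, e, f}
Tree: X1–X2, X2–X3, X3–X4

No — bags containing vertex d are not connected in the tree.

A tree decomposition must satisfy three properties: every vertex lies in some bag; for every edge, both endpoints lie together in some bag; and for every vertex, the bags containing it form a connected subtree. Here bags containing vertex d are not connected in the tree, so the decomposition is invalid.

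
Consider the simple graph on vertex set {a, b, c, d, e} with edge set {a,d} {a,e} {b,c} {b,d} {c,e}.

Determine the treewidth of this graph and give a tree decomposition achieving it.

Treewidth 2.
One optimal decomposition is:
Bags: B1 = {b, c, e}  B2 = {a, b, e}  B3 = {a, b, d}
Tree: B1–B2, B2–B3

The largest bag has 3 vertices, giving width 2; this decomposition certifies tw(G) ≤ 2. The edges b–c–e–a–d–b form a cycle, so G is not a tree and its treewidth is at least 2. Hence tw(G) = 2 exactly.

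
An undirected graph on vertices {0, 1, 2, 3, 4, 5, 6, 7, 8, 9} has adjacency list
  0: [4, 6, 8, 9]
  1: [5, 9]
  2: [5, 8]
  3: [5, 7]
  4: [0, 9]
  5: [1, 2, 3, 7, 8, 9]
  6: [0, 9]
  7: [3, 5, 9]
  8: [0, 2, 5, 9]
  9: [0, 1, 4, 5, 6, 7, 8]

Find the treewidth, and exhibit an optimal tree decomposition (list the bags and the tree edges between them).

Treewidth 2.
One optimal decomposition is:
Bags: B1 = {5, 7, 9}  B2 = {5, 8, 9}  B3 = {0, 8, 9}  B4 = {0, 6, 9}  B5 = {1, 5, 9}  B6 = {3, 5, 7}  B7 = {2, 5, 8}  B8 = {0, 4, 9}
Tree: B1–B2, B2–B3, B3–B4, B2–B5, B1–B6, B2–B7, B4–B8

Each bag holds 3 vertices, so the decomposition has width 2, which upper-bounds the treewidth. Conversely, {0, 8, 9} is a clique of size 3, and the vertices of any clique must share a bag in every tree decomposition; so some bag has ≥ 3 vertices and tw(G) ≥ 2. Hence tw(G) = 2 exactly.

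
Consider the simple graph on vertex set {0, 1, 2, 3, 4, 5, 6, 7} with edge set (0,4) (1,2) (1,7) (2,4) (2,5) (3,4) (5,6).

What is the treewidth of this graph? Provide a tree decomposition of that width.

Treewidth 1.
One optimal decomposition is:
Bags: B1 = {2, 4}  B2 = {2, 5}  B3 = {0, 4}  B4 = {3, 4}  B5 = {5, 6}  B6 = {1, 2}  B7 = {1, 7}
Tree: B1–B2, B1–B3, B3–B4, B2–B5, B1–B6, B6–B7

The largest bag has 2 vertices, giving width 1; this decomposition certifies tw(G) ≤ 1. Any graph with an edge has treewidth ≥ 1, and G has the edge 2–4. Hence tw(G) = 1 exactly.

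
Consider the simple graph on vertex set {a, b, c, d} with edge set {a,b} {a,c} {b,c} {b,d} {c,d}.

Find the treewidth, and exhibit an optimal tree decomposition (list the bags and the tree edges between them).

The largest bag has 3 vertices, giving width 2; this decomposition certifies tw(G) ≤ 2. For the lower bound, the 3 vertices {b, c, d} are pairwise adjacent, and any tree decomposition puts a clique entirely inside one bag — forcing width ≥ 2. The upper and lower bounds meet at 2, so that is the treewidth.

Treewidth 2.
Bags: B1 = {a, b, c}  B2 = {b, c, d}
Tree: B1–B2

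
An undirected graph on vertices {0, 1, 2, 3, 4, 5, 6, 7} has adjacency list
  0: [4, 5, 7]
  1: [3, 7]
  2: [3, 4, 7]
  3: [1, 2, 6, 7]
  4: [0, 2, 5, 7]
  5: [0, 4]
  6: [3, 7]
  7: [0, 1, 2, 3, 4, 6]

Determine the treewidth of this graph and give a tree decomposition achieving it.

Every bag has size at most 3, so the width is 3 − 1 = 2 and tw(G) ≤ 2. On the other hand G contains the 3-clique {0, 4, 5}. A clique must lie in a single bag of any decomposition, so no decomposition can have width below 2. Therefore the treewidth is 2.

Treewidth 2.
One such decomposition:
Bags: B1 = {2, 3, 7}  B2 = {2, 4, 7}  B3 = {0, 4, 7}  B4 = {1, 3, 7}  B5 = {3, 6, 7}  B6 = {0, 4, 5}
Tree: B1–B2, B2–B3, B1–B4, B4–B5, B3–B6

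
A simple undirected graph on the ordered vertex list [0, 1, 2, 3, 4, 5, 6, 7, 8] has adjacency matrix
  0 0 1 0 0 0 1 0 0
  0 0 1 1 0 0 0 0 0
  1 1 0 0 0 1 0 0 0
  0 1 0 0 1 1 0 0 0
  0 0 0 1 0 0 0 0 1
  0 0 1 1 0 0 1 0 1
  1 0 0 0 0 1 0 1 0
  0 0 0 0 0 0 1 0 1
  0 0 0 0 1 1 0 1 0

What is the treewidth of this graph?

3

A width-3 tree decomposition is:
Bags: B1 = {0, 1, 2, 3}  B2 = {0, 2, 3, 5}  B3 = {0, 3, 5, 6}  B4 = {3, 4, 5, 6}  B5 = {4, 5, 6, 8}  B6 = {4, 6, 7, 8}
Tree: B1–B2, B2–B3, B3–B4, B4–B5, B5–B6
Every bag has size at most 4, so the width is 4 − 1 = 3 and tw(G) ≤ 3. For the lower bound: the 4 vertex sets {0,1,2}, {3}, {5}, {4,6,7,8} are disjoint, each induces a connected subgraph, and every pair is joined by at least one edge of G. Contracting each set to a single vertex therefore yields K_{4} as a minor, and since treewidth is minor-monotone, tw(G) ≥ tw(K_{4}) = 3. The upper and lower bounds meet at 3, so that is the treewidth.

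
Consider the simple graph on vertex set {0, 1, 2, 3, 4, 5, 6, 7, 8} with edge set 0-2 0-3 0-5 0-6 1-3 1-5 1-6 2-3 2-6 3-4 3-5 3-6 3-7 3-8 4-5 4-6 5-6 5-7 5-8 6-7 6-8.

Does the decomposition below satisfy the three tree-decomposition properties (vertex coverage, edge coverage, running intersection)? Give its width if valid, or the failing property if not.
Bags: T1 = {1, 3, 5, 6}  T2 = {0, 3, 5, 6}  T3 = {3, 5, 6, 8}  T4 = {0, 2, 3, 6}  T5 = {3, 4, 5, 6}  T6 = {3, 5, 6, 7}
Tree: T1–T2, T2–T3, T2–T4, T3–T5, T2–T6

Yes; width 3.

Vertex coverage: the bags together contain {0, 1, 2, 3, 4, 5, 6, 7, 8}, the full vertex set. Edge coverage: each edge of G has both endpoints in at least one bag. Running intersection: for every vertex, the bags containing it form a connected subtree. All three properties hold, so this is a valid tree decomposition of width max|bag| − 1 = 3, and hence tw(G) ≤ 3.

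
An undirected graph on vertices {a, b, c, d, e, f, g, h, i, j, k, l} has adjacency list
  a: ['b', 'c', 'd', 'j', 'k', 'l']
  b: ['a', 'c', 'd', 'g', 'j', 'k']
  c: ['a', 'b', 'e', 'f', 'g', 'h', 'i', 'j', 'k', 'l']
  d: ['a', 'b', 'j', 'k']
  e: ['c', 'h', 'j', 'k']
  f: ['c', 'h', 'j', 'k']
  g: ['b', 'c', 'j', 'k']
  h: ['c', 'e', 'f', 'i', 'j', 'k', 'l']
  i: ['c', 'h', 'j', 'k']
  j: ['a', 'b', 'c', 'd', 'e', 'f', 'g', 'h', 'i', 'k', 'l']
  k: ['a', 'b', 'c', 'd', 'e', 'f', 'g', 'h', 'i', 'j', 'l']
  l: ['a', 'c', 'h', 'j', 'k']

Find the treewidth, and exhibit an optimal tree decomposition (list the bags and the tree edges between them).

Every bag has size at most 5, so the width is 5 − 1 = 4 and tw(G) ≤ 4. For the lower bound, the 5 vertices {a, b, d, j, k} are pairwise adjacent, and any tree decomposition puts a clique entirely inside one bag — forcing width ≥ 4. Combining the bounds, tw(G) = 4.

Treewidth 4.
One such decomposition:
Bags: B1 = {a, b, c, j, k}  B2 = {a, c, j, k, l}  B3 = {c, h, j, k, l}  B4 = {c, h, i, j, k}  B5 = {b, c, g, j, k}  B6 = {c, f, h, j, k}  B7 = {c, e, h, j, k}  B8 = {a, b, d, j, k}
Tree: B1–B2, B2–B3, B3–B4, B1–B5, B4–B6, B3–B7, B1–B8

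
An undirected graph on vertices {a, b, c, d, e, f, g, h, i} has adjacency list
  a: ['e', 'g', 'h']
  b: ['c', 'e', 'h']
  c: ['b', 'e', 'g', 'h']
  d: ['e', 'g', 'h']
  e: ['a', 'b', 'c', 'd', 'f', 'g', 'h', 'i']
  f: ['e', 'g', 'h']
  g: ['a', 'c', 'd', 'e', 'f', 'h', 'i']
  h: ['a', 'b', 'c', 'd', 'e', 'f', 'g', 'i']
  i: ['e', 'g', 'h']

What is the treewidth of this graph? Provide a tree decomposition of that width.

Treewidth 3.
Bags: B1 = {e, f, g, h}  B2 = {e, g, h, i}  B3 = {c, e, g, h}  B4 = {b, c, e, h}  B5 = {a, e, g, h}  B6 = {d, e, g, h}
Tree: B1–B2, B1–B3, B3–B4, B2–B5, B3–B6

Every bag has size at most 4, so the width is 4 − 1 = 3 and tw(G) ≤ 3. Conversely, {d, e, g, h} is a clique of size 4, and the vertices of any clique must share a bag in every tree decomposition; so some bag has ≥ 4 vertices and tw(G) ≥ 3. Combining the bounds, tw(G) = 3.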